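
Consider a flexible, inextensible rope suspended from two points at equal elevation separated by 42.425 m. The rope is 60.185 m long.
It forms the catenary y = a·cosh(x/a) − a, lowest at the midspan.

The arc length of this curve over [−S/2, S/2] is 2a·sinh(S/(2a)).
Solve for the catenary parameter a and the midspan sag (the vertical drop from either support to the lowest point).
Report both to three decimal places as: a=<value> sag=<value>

seed: a₀ = √(S³/(24(L−S))) = √(42.425³/(24·17.760)) = 13.384609
iter 1: u=1.584843  f(a)=+2.369e+00  f'(a)=-3.383e+00  a ← 13.384609 − (+2.369e+00/-3.383e+00) = 14.084742
iter 2: u=1.506062  f(a)=+1.985e-01  f'(a)=-2.838e+00  a ← 14.084742 − (+1.985e-01/-2.838e+00) = 14.154709
iter 3: u=1.498618  f(a)=+1.677e-03  f'(a)=-2.790e+00  a ← 14.154709 − (+1.677e-03/-2.790e+00) = 14.155310
iter 4: u=1.498554  f(a)=+1.219e-07  f'(a)=-2.789e+00  a ← 14.155310 − (+1.219e-07/-2.789e+00) = 14.155310
iter 5: u=1.498554  f(a)=-7.105e-15  f'(a)=-2.789e+00  a ← 14.155310 − (-7.105e-15/-2.789e+00) = 14.155310
converged: |Δa| < 1e-12 after 5 iterations
sag = a·(cosh(S/(2a)) − 1) = 14.155310·(cosh(1.498554) − 1) = 19.100236
T_max/T_min = cosh(S/(2a)) = 2.349334

a=14.155 sag=19.100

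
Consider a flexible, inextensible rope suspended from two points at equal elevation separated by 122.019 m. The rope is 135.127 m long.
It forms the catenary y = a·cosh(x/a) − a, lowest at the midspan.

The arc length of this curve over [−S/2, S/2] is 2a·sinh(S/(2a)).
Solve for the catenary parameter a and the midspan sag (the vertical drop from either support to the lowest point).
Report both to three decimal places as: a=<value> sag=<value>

a=77.187 sag=25.393

seed: a₀ = √(S³/(24(L−S))) = √(122.019³/(24·13.108)) = 75.991909
iter 1: u=0.802842  f(a)=+4.290e-01  f'(a)=-3.677e-01  a ← 75.991909 − (+4.290e-01/-3.677e-01) = 77.158453
iter 2: u=0.790704  f(a)=+1.008e-02  f'(a)=-3.506e-01  a ← 77.158453 − (+1.008e-02/-3.506e-01) = 77.187194
iter 3: u=0.790410  f(a)=+5.858e-06  f'(a)=-3.502e-01  a ← 77.187194 − (+5.858e-06/-3.502e-01) = 77.187211
iter 4: u=0.790409  f(a)=+1.990e-12  f'(a)=-3.502e-01  a ← 77.187211 − (+1.990e-12/-3.502e-01) = 77.187211
converged: |Δa| < 1e-12 after 4 iterations
sag = a·(cosh(S/(2a)) − 1) = 77.187211·(cosh(0.790409) − 1) = 25.392963
T_max/T_min = cosh(S/(2a)) = 1.328979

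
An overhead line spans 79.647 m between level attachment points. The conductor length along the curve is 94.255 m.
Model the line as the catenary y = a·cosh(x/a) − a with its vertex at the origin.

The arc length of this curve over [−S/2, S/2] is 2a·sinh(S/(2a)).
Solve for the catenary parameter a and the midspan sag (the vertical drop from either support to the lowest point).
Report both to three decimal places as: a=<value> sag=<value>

seed: a₀ = √(S³/(24(L−S))) = √(79.647³/(24·14.608)) = 37.962354
iter 1: u=1.049026  f(a)=+8.252e-01  f'(a)=-8.577e-01  a ← 37.962354 − (+8.252e-01/-8.577e-01) = 38.924420
iter 2: u=1.023098  f(a)=+3.241e-02  f'(a)=-7.915e-01  a ← 38.924420 − (+3.241e-02/-7.915e-01) = 38.965365
iter 3: u=1.022023  f(a)=+5.452e-05  f'(a)=-7.889e-01  a ← 38.965365 − (+5.452e-05/-7.889e-01) = 38.965434
iter 4: u=1.022021  f(a)=+1.548e-10  f'(a)=-7.889e-01  a ← 38.965434 − (+1.548e-10/-7.889e-01) = 38.965434
iter 5: u=1.022021  f(a)=+1.421e-14  f'(a)=-7.889e-01  a ← 38.965434 − (+1.421e-14/-7.889e-01) = 38.965434
converged: |Δa| < 1e-12 after 5 iterations
sag = a·(cosh(S/(2a)) − 1) = 38.965434·(cosh(1.022021) − 1) = 22.184433
T_max/T_min = cosh(S/(2a)) = 1.569336

a=38.965 sag=22.184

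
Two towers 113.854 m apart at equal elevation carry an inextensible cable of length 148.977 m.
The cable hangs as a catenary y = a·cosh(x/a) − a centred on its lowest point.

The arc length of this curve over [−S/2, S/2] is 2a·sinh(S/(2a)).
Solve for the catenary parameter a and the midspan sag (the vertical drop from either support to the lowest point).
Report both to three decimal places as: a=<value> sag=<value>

seed: a₀ = √(S³/(24(L−S))) = √(113.854³/(24·35.123)) = 41.842827
iter 1: u=1.360496  f(a)=+3.398e+00  f'(a)=-2.011e+00  a ← 41.842827 − (+3.398e+00/-2.011e+00) = 43.532469
iter 2: u=1.307691  f(a)=+2.166e-01  f'(a)=-1.762e+00  a ← 43.532469 − (+2.166e-01/-1.762e+00) = 43.655429
iter 3: u=1.304007  f(a)=+1.013e-03  f'(a)=-1.745e+00  a ← 43.655429 − (+1.013e-03/-1.745e+00) = 43.656009
iter 4: u=1.303990  f(a)=+2.241e-08  f'(a)=-1.745e+00  a ← 43.656009 − (+2.241e-08/-1.745e+00) = 43.656009
iter 5: u=1.303990  f(a)=+2.842e-14  f'(a)=-1.745e+00  a ← 43.656009 − (+2.842e-14/-1.745e+00) = 43.656009
converged: |Δa| < 1e-12 after 5 iterations
sag = a·(cosh(S/(2a)) − 1) = 43.656009·(cosh(1.303990) − 1) = 42.682764
T_max/T_min = cosh(S/(2a)) = 1.977706

a=43.656 sag=42.683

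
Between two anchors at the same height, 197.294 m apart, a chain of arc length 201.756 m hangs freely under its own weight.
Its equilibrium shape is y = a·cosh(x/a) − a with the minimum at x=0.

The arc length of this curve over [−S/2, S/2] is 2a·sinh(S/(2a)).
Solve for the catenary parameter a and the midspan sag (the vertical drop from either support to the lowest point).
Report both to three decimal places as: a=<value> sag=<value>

a=268.697 sag=18.312

seed: a₀ = √(S³/(24(L−S))) = √(197.294³/(24·4.462)) = 267.793735
iter 1: u=0.368369  f(a)=+3.037e-02  f'(a)=-3.378e-02  a ← 267.793735 − (+3.037e-02/-3.378e-02) = 268.692879
iter 2: u=0.367137  f(a)=+1.536e-04  f'(a)=-3.344e-02  a ← 268.692879 − (+1.536e-04/-3.344e-02) = 268.697474
iter 3: u=0.367130  f(a)=+3.977e-09  f'(a)=-3.344e-02  a ← 268.697474 − (+3.977e-09/-3.344e-02) = 268.697474
iter 4: u=0.367130  f(a)=+0.000e+00  f'(a)=-3.344e-02  a ← 268.697474 − (+0.000e+00/-3.344e-02) = 268.697474
converged: |Δa| < 1e-12 after 4 iterations
sag = a·(cosh(S/(2a)) − 1) = 268.697474·(cosh(0.367130) − 1) = 18.312462
T_max/T_min = cosh(S/(2a)) = 1.068153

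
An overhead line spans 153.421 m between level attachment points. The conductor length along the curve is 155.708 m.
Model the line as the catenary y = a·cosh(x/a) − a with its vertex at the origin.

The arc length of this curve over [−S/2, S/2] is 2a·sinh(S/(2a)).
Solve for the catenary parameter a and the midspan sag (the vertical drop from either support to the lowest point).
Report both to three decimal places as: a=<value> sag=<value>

seed: a₀ = √(S³/(24(L−S))) = √(153.421³/(24·2.287)) = 256.500674
iter 1: u=0.299065  f(a)=+1.025e-02  f'(a)=-1.799e-02  a ← 256.500674 − (+1.025e-02/-1.799e-02) = 257.070322
iter 2: u=0.298403  f(a)=+3.424e-05  f'(a)=-1.787e-02  a ← 257.070322 − (+3.424e-05/-1.787e-02) = 257.072238
iter 3: u=0.298401  f(a)=+3.851e-10  f'(a)=-1.787e-02  a ← 257.072238 − (+3.851e-10/-1.787e-02) = 257.072238
iter 4: u=0.298401  f(a)=+0.000e+00  f'(a)=-1.787e-02  a ← 257.072238 − (+0.000e+00/-1.787e-02) = 257.072238
converged: |Δa| < 1e-12 after 4 iterations
sag = a·(cosh(S/(2a)) − 1) = 257.072238·(cosh(0.298401) − 1) = 11.530407
T_max/T_min = cosh(S/(2a)) = 1.044853

a=257.072 sag=11.530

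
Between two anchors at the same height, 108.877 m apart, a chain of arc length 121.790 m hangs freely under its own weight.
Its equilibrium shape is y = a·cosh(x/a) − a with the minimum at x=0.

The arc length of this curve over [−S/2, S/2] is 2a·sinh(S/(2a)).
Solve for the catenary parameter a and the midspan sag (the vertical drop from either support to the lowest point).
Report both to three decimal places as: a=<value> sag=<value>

seed: a₀ = √(S³/(24(L−S))) = √(108.877³/(24·12.913)) = 64.533471
iter 1: u=0.843570  f(a)=+4.673e-01  f'(a)=-4.294e-01  a ← 64.533471 − (+4.673e-01/-4.294e-01) = 65.621746
iter 2: u=0.829580  f(a)=+1.208e-02  f'(a)=-4.075e-01  a ← 65.621746 − (+1.208e-02/-4.075e-01) = 65.651401
iter 3: u=0.829205  f(a)=+8.554e-06  f'(a)=-4.069e-01  a ← 65.651401 − (+8.554e-06/-4.069e-01) = 65.651422
iter 4: u=0.829205  f(a)=+4.263e-12  f'(a)=-4.069e-01  a ← 65.651422 − (+4.263e-12/-4.069e-01) = 65.651422
converged: |Δa| < 1e-12 after 4 iterations
sag = a·(cosh(S/(2a)) − 1) = 65.651422·(cosh(0.829205) − 1) = 23.893596
T_max/T_min = cosh(S/(2a)) = 1.363946

a=65.651 sag=23.894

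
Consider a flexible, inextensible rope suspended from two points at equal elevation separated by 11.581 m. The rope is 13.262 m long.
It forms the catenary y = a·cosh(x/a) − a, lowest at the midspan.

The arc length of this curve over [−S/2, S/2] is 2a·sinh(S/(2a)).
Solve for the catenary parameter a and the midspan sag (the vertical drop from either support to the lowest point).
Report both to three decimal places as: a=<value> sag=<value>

seed: a₀ = √(S³/(24(L−S))) = √(11.581³/(24·1.681)) = 6.204826
iter 1: u=0.933225  f(a)=+7.474e-02  f'(a)=-5.905e-01  a ← 6.204826 − (+7.474e-02/-5.905e-01) = 6.331387
iter 2: u=0.914571  f(a)=+2.348e-03  f'(a)=-5.539e-01  a ← 6.331387 − (+2.348e-03/-5.539e-01) = 6.335625
iter 3: u=0.913959  f(a)=+2.484e-06  f'(a)=-5.528e-01  a ← 6.335625 − (+2.484e-06/-5.528e-01) = 6.335630
iter 4: u=0.913958  f(a)=+2.785e-12  f'(a)=-5.528e-01  a ← 6.335630 − (+2.785e-12/-5.528e-01) = 6.335630
converged: |Δa| < 1e-12 after 4 iterations
sag = a·(cosh(S/(2a)) − 1) = 6.335630·(cosh(0.913958) − 1) = 2.835541
T_max/T_min = cosh(S/(2a)) = 1.447555

a=6.336 sag=2.836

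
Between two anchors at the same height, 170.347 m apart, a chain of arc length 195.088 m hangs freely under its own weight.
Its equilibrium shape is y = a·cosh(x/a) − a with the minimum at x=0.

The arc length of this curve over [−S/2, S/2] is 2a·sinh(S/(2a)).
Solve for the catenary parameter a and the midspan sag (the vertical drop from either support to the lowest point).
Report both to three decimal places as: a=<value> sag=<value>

a=93.165 sag=41.722

seed: a₀ = √(S³/(24(L−S))) = √(170.347³/(24·24.741)) = 91.240465
iter 1: u=0.933506  f(a)=+1.101e+00  f'(a)=-5.911e-01  a ← 91.240465 − (+1.101e+00/-5.911e-01) = 93.102558
iter 2: u=0.914835  f(a)=+3.460e-02  f'(a)=-5.544e-01  a ← 93.102558 − (+3.460e-02/-5.544e-01) = 93.164957
iter 3: u=0.914223  f(a)=+3.664e-05  f'(a)=-5.533e-01  a ← 93.164957 − (+3.664e-05/-5.533e-01) = 93.165023
iter 4: u=0.914222  f(a)=+4.121e-11  f'(a)=-5.533e-01  a ← 93.165023 − (+4.121e-11/-5.533e-01) = 93.165023
converged: |Δa| < 1e-12 after 4 iterations
sag = a·(cosh(S/(2a)) − 1) = 93.165023·(cosh(0.914222) − 1) = 41.722165
T_max/T_min = cosh(S/(2a)) = 1.447831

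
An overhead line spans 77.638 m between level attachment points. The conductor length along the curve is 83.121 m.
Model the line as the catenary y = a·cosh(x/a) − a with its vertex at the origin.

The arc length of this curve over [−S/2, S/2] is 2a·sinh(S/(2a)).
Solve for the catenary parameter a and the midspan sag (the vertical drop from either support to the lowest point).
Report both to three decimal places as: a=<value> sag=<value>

seed: a₀ = √(S³/(24(L−S))) = √(77.638³/(24·5.483)) = 59.634388
iter 1: u=0.650950  f(a)=+1.173e-01  f'(a)=-1.918e-01  a ← 59.634388 − (+1.173e-01/-1.918e-01) = 60.246209
iter 2: u=0.644339  f(a)=+1.830e-03  f'(a)=-1.859e-01  a ← 60.246209 − (+1.830e-03/-1.859e-01) = 60.256057
iter 3: u=0.644234  f(a)=+4.610e-07  f'(a)=-1.858e-01  a ← 60.256057 − (+4.610e-07/-1.858e-01) = 60.256060
iter 4: u=0.644234  f(a)=+2.842e-14  f'(a)=-1.858e-01  a ← 60.256060 − (+2.842e-14/-1.858e-01) = 60.256060
converged: |Δa| < 1e-12 after 4 iterations
sag = a·(cosh(S/(2a)) − 1) = 60.256060·(cosh(0.644234) − 1) = 12.942765
T_max/T_min = cosh(S/(2a)) = 1.214796

a=60.256 sag=12.943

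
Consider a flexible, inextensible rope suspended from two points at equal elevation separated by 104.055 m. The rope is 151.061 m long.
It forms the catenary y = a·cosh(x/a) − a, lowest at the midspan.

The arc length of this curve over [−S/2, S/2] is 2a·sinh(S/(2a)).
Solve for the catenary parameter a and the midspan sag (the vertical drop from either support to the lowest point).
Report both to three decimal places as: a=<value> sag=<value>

seed: a₀ = √(S³/(24(L−S))) = √(104.055³/(24·47.006)) = 31.601825
iter 1: u=1.646345  f(a)=+6.797e+00  f'(a)=-3.863e+00  a ← 31.601825 − (+6.797e+00/-3.863e+00) = 33.361284
iter 2: u=1.559517  f(a)=+6.090e-01  f'(a)=-3.199e+00  a ← 33.361284 − (+6.090e-01/-3.199e+00) = 33.551622
iter 3: u=1.550670  f(a)=+5.950e-03  f'(a)=-3.137e+00  a ← 33.551622 − (+5.950e-03/-3.137e+00) = 33.553519
iter 4: u=1.550583  f(a)=+5.804e-07  f'(a)=-3.137e+00  a ← 33.553519 − (+5.804e-07/-3.137e+00) = 33.553519
iter 5: u=1.550583  f(a)=-2.842e-14  f'(a)=-3.137e+00  a ← 33.553519 − (-2.842e-14/-3.137e+00) = 33.553519
converged: |Δa| < 1e-12 after 5 iterations
sag = a·(cosh(S/(2a)) − 1) = 33.553519·(cosh(1.550583) − 1) = 49.094500
T_max/T_min = cosh(S/(2a)) = 2.463170

a=33.554 sag=49.095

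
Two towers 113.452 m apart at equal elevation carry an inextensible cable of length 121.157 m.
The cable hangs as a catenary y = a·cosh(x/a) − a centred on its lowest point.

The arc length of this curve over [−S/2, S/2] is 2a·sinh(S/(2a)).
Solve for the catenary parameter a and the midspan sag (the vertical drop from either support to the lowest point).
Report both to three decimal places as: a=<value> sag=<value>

a=89.755 sag=18.530

seed: a₀ = √(S³/(24(L−S))) = √(113.452³/(24·7.705)) = 88.864089
iter 1: u=0.638346  f(a)=+1.585e-01  f'(a)=-1.806e-01  a ← 88.864089 − (+1.585e-01/-1.806e-01) = 89.741898
iter 2: u=0.632102  f(a)=+2.379e-03  f'(a)=-1.752e-01  a ← 89.741898 − (+2.379e-03/-1.752e-01) = 89.755479
iter 3: u=0.632006  f(a)=+5.543e-07  f'(a)=-1.751e-01  a ← 89.755479 − (+5.543e-07/-1.751e-01) = 89.755482
iter 4: u=0.632006  f(a)=+4.263e-14  f'(a)=-1.751e-01  a ← 89.755482 − (+4.263e-14/-1.751e-01) = 89.755482
converged: |Δa| < 1e-12 after 4 iterations
sag = a·(cosh(S/(2a)) − 1) = 89.755482·(cosh(0.632006) − 1) = 18.530257
T_max/T_min = cosh(S/(2a)) = 1.206453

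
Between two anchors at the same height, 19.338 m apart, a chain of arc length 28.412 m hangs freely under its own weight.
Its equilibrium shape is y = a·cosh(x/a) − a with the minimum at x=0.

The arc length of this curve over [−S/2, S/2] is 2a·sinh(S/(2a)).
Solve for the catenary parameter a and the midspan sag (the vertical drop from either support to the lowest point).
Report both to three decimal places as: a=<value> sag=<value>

a=6.131 sag=9.342

seed: a₀ = √(S³/(24(L−S))) = √(19.338³/(24·9.074)) = 5.762518
iter 1: u=1.677912  f(a)=+1.366e+00  f'(a)=-4.130e+00  a ← 5.762518 − (+1.366e+00/-4.130e+00) = 6.093372
iter 2: u=1.586806  f(a)=+1.265e-01  f'(a)=-3.398e+00  a ← 6.093372 − (+1.265e-01/-3.398e+00) = 6.130609
iter 3: u=1.577168  f(a)=+1.329e-03  f'(a)=-3.327e+00  a ← 6.130609 − (+1.329e-03/-3.327e+00) = 6.131008
iter 4: u=1.577065  f(a)=+1.500e-07  f'(a)=-3.326e+00  a ← 6.131008 − (+1.500e-07/-3.326e+00) = 6.131008
iter 5: u=1.577065  f(a)=+0.000e+00  f'(a)=-3.326e+00  a ← 6.131008 − (+0.000e+00/-3.326e+00) = 6.131008
converged: |Δa| < 1e-12 after 5 iterations
sag = a·(cosh(S/(2a)) − 1) = 6.131008·(cosh(1.577065) − 1) = 9.341538
T_max/T_min = cosh(S/(2a)) = 2.523654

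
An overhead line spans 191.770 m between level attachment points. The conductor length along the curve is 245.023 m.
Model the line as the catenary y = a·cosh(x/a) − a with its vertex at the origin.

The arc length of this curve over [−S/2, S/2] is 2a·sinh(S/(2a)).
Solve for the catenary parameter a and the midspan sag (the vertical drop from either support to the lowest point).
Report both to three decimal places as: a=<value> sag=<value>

seed: a₀ = √(S³/(24(L−S))) = √(191.770³/(24·53.253)) = 74.283668
iter 1: u=1.290795  f(a)=+4.617e+00  f'(a)=-1.687e+00  a ← 74.283668 − (+4.617e+00/-1.687e+00) = 77.019660
iter 2: u=1.244942  f(a)=+2.673e-01  f'(a)=-1.497e+00  a ← 77.019660 − (+2.673e-01/-1.497e+00) = 77.198216
iter 3: u=1.242062  f(a)=+1.018e-03  f'(a)=-1.486e+00  a ← 77.198216 − (+1.018e-03/-1.486e+00) = 77.198902
iter 4: u=1.242051  f(a)=+1.489e-08  f'(a)=-1.486e+00  a ← 77.198902 − (+1.489e-08/-1.486e+00) = 77.198902
iter 5: u=1.242051  f(a)=+2.842e-14  f'(a)=-1.486e+00  a ← 77.198902 − (+2.842e-14/-1.486e+00) = 77.198902
converged: |Δa| < 1e-12 after 5 iterations
sag = a·(cosh(S/(2a)) − 1) = 77.198902·(cosh(1.242051) − 1) = 67.606962
T_max/T_min = cosh(S/(2a)) = 1.875750

a=77.199 sag=67.607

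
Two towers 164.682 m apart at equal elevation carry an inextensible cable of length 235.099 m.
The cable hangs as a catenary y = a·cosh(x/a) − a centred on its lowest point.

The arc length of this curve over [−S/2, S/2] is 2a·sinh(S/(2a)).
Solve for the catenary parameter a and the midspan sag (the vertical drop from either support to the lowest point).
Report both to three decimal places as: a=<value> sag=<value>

seed: a₀ = √(S³/(24(L−S))) = √(164.682³/(24·70.417)) = 51.407303
iter 1: u=1.601737  f(a)=+9.605e+00  f'(a)=-3.510e+00  a ← 51.407303 − (+9.605e+00/-3.510e+00) = 54.143749
iter 2: u=1.520785  f(a)=+8.202e-01  f'(a)=-2.934e+00  a ← 54.143749 − (+8.202e-01/-2.934e+00) = 54.423317
iter 3: u=1.512973  f(a)=+7.215e-03  f'(a)=-2.882e+00  a ← 54.423317 − (+7.215e-03/-2.882e+00) = 54.425820
iter 4: u=1.512903  f(a)=+5.692e-07  f'(a)=-2.882e+00  a ← 54.425820 − (+5.692e-07/-2.882e+00) = 54.425820
iter 5: u=1.512903  f(a)=-2.842e-14  f'(a)=-2.882e+00  a ← 54.425820 − (-2.842e-14/-2.882e+00) = 54.425820
converged: |Δa| < 1e-12 after 5 iterations
sag = a·(cosh(S/(2a)) − 1) = 54.425820·(cosh(1.512903) − 1) = 75.112031
T_max/T_min = cosh(S/(2a)) = 2.380081

a=54.426 sag=75.112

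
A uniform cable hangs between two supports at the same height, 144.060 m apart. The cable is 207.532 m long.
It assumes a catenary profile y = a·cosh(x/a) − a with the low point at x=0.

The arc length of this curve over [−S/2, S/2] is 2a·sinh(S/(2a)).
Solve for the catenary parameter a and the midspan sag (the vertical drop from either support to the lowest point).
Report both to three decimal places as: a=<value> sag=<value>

seed: a₀ = √(S³/(24(L−S))) = √(144.060³/(24·63.472)) = 44.301497
iter 1: u=1.625904  f(a)=+8.938e+00  f'(a)=-3.698e+00  a ← 44.301497 − (+8.938e+00/-3.698e+00) = 46.718300
iter 2: u=1.541794  f(a)=+7.835e-01  f'(a)=-3.076e+00  a ← 46.718300 − (+7.835e-01/-3.076e+00) = 46.973033
iter 3: u=1.533433  f(a)=+7.299e-03  f'(a)=-3.019e+00  a ← 46.973033 − (+7.299e-03/-3.019e+00) = 46.975451
iter 4: u=1.533354  f(a)=+6.465e-07  f'(a)=-3.018e+00  a ← 46.975451 − (+6.465e-07/-3.018e+00) = 46.975451
iter 5: u=1.533354  f(a)=+0.000e+00  f'(a)=-3.018e+00  a ← 46.975451 − (+0.000e+00/-3.018e+00) = 46.975451
converged: |Δa| < 1e-12 after 5 iterations
sag = a·(cosh(S/(2a)) − 1) = 46.975451·(cosh(1.533354) − 1) = 66.928349
T_max/T_min = cosh(S/(2a)) = 2.424752

a=46.975 sag=66.928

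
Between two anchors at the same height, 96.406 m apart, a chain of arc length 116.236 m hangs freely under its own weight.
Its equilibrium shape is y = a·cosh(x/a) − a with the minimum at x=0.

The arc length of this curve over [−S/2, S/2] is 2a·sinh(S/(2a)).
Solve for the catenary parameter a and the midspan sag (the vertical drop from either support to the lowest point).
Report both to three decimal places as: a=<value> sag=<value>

seed: a₀ = √(S³/(24(L−S))) = √(96.406³/(24·19.830)) = 43.389947
iter 1: u=1.110926  f(a)=+1.260e+00  f'(a)=-1.032e+00  a ← 43.389947 − (+1.260e+00/-1.032e+00) = 44.611197
iter 2: u=1.080513  f(a)=+5.517e-02  f'(a)=-9.434e-01  a ← 44.611197 − (+5.517e-02/-9.434e-01) = 44.669674
iter 3: u=1.079099  f(a)=+1.164e-04  f'(a)=-9.394e-01  a ← 44.669674 − (+1.164e-04/-9.394e-01) = 44.669798
iter 4: u=1.079096  f(a)=+5.209e-10  f'(a)=-9.394e-01  a ← 44.669798 − (+5.209e-10/-9.394e-01) = 44.669798
iter 5: u=1.079096  f(a)=-2.842e-14  f'(a)=-9.394e-01  a ← 44.669798 − (-2.842e-14/-9.394e-01) = 44.669798
converged: |Δa| < 1e-12 after 5 iterations
sag = a·(cosh(S/(2a)) − 1) = 44.669798·(cosh(1.079096) − 1) = 28.631585
T_max/T_min = cosh(S/(2a)) = 1.640961

a=44.670 sag=28.632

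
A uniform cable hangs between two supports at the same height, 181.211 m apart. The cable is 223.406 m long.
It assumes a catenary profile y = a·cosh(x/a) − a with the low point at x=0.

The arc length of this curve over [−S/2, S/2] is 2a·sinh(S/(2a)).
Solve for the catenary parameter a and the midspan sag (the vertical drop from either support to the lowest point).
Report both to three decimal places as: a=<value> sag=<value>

seed: a₀ = √(S³/(24(L−S))) = √(181.211³/(24·42.195)) = 76.655041
iter 1: u=1.181990  f(a)=+3.048e+00  f'(a)=-1.263e+00  a ← 76.655041 − (+3.048e+00/-1.263e+00) = 79.068736
iter 2: u=1.145908  f(a)=+1.499e-01  f'(a)=-1.141e+00  a ← 79.068736 − (+1.499e-01/-1.141e+00) = 79.200057
iter 3: u=1.144008  f(a)=+4.039e-04  f'(a)=-1.135e+00  a ← 79.200057 − (+4.039e-04/-1.135e+00) = 79.200413
iter 4: u=1.144003  f(a)=+2.951e-09  f'(a)=-1.135e+00  a ← 79.200413 − (+2.951e-09/-1.135e+00) = 79.200413
iter 5: u=1.144003  f(a)=-1.137e-13  f'(a)=-1.135e+00  a ← 79.200413 − (-1.137e-13/-1.135e+00) = 79.200413
converged: |Δa| < 1e-12 after 5 iterations
sag = a·(cosh(S/(2a)) − 1) = 79.200413·(cosh(1.144003) − 1) = 57.731196
T_max/T_min = cosh(S/(2a)) = 1.728925

a=79.200 sag=57.731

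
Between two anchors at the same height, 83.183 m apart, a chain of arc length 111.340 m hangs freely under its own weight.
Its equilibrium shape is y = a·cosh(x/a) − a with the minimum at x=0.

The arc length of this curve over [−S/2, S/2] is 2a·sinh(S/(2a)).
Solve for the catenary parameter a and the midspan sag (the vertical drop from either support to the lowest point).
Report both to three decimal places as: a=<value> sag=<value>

seed: a₀ = √(S³/(24(L−S))) = √(83.183³/(24·28.157)) = 29.184554
iter 1: u=1.425120  f(a)=+3.002e+00  f'(a)=-2.351e+00  a ← 29.184554 − (+3.002e+00/-2.351e+00) = 30.461263
iter 2: u=1.365390  f(a)=+2.082e-01  f'(a)=-2.035e+00  a ← 30.461263 − (+2.082e-01/-2.035e+00) = 30.563563
iter 3: u=1.360820  f(a)=+1.167e-03  f'(a)=-2.012e+00  a ← 30.563563 − (+1.167e-03/-2.012e+00) = 30.564142
iter 4: u=1.360794  f(a)=+3.710e-08  f'(a)=-2.012e+00  a ← 30.564142 − (+3.710e-08/-2.012e+00) = 30.564142
iter 5: u=1.360794  f(a)=-1.421e-14  f'(a)=-2.012e+00  a ← 30.564142 − (-1.421e-14/-2.012e+00) = 30.564142
converged: |Δa| < 1e-12 after 5 iterations
sag = a·(cosh(S/(2a)) − 1) = 30.564142·(cosh(1.360794) − 1) = 32.944248
T_max/T_min = cosh(S/(2a)) = 2.077872

a=30.564 sag=32.944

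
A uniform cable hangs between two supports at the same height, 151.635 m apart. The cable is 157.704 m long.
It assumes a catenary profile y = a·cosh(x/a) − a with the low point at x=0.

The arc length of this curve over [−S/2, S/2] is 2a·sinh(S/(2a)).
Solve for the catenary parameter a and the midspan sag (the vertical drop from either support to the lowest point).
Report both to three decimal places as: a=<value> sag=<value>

seed: a₀ = √(S³/(24(L−S))) = √(151.635³/(24·6.069)) = 154.715916
iter 1: u=0.490043  f(a)=+7.329e-02  f'(a)=-8.035e-02  a ← 154.715916 − (+7.329e-02/-8.035e-02) = 155.628000
iter 2: u=0.487171  f(a)=+6.532e-04  f'(a)=-7.893e-02  a ← 155.628000 − (+6.532e-04/-7.893e-02) = 155.636275
iter 3: u=0.487145  f(a)=+5.291e-08  f'(a)=-7.891e-02  a ← 155.636275 − (+5.291e-08/-7.891e-02) = 155.636276
iter 4: u=0.487145  f(a)=+0.000e+00  f'(a)=-7.891e-02  a ← 155.636276 − (+0.000e+00/-7.891e-02) = 155.636276
converged: |Δa| < 1e-12 after 4 iterations
sag = a·(cosh(S/(2a)) − 1) = 155.636276·(cosh(0.487145) − 1) = 18.835178
T_max/T_min = cosh(S/(2a)) = 1.121020

a=155.636 sag=18.835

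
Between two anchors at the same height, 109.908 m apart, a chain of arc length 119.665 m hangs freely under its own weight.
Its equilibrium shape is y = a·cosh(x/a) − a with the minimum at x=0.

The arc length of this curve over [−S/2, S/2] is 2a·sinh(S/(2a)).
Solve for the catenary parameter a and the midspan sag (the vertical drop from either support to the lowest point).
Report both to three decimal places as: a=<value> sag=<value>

a=76.280 sag=20.666

seed: a₀ = √(S³/(24(L−S))) = √(109.908³/(24·9.757)) = 75.297435
iter 1: u=0.729826  f(a)=+2.632e-01  f'(a)=-2.732e-01  a ← 75.297435 − (+2.632e-01/-2.732e-01) = 76.260627
iter 2: u=0.720608  f(a)=+5.135e-03  f'(a)=-2.627e-01  a ← 76.260627 − (+5.135e-03/-2.627e-01) = 76.280177
iter 3: u=0.720423  f(a)=+2.041e-06  f'(a)=-2.625e-01  a ← 76.280177 − (+2.041e-06/-2.625e-01) = 76.280184
iter 4: u=0.720423  f(a)=+3.126e-13  f'(a)=-2.625e-01  a ← 76.280184 − (+3.126e-13/-2.625e-01) = 76.280184
converged: |Δa| < 1e-12 after 4 iterations
sag = a·(cosh(S/(2a)) − 1) = 76.280184·(cosh(0.720423) − 1) = 20.666165
T_max/T_min = cosh(S/(2a)) = 1.270924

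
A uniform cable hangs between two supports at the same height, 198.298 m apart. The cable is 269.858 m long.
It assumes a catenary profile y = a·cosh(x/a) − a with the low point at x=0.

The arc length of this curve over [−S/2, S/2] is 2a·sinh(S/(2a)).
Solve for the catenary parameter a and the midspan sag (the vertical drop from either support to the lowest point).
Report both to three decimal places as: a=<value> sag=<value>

seed: a₀ = √(S³/(24(L−S))) = √(198.298³/(24·71.560)) = 67.380886
iter 1: u=1.471471  f(a)=+8.159e+00  f'(a)=-2.621e+00  a ← 67.380886 − (+8.159e+00/-2.621e+00) = 70.493782
iter 2: u=1.406493  f(a)=+5.995e-01  f'(a)=-2.249e+00  a ← 70.493782 − (+5.995e-01/-2.249e+00) = 70.760357
iter 3: u=1.401194  f(a)=+3.803e-03  f'(a)=-2.220e+00  a ← 70.760357 − (+3.803e-03/-2.220e+00) = 70.762070
iter 4: u=1.401160  f(a)=+1.553e-07  f'(a)=-2.220e+00  a ← 70.762070 − (+1.553e-07/-2.220e+00) = 70.762070
iter 5: u=1.401160  f(a)=+0.000e+00  f'(a)=-2.220e+00  a ← 70.762070 − (+0.000e+00/-2.220e+00) = 70.762070
converged: |Δa| < 1e-12 after 5 iterations
sag = a·(cosh(S/(2a)) − 1) = 70.762070·(cosh(1.401160) − 1) = 81.596407
T_max/T_min = cosh(S/(2a)) = 2.153109

a=70.762 sag=81.596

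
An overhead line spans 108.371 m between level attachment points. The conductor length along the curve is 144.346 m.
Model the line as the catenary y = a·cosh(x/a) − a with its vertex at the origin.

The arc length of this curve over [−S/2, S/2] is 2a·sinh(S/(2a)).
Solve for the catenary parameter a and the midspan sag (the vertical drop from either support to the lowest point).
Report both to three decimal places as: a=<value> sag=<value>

seed: a₀ = √(S³/(24(L−S))) = √(108.371³/(24·35.975)) = 38.394021
iter 1: u=1.411300  f(a)=+3.757e+00  f'(a)=-2.275e+00  a ← 38.394021 − (+3.757e+00/-2.275e+00) = 40.045764
iter 2: u=1.353089  f(a)=+2.561e-01  f'(a)=-1.974e+00  a ← 40.045764 − (+2.561e-01/-1.974e+00) = 40.175464
iter 3: u=1.348721  f(a)=+1.382e-03  f'(a)=-1.953e+00  a ← 40.175464 − (+1.382e-03/-1.953e+00) = 40.176171
iter 4: u=1.348697  f(a)=+4.071e-08  f'(a)=-1.953e+00  a ← 40.176171 − (+4.071e-08/-1.953e+00) = 40.176171
iter 5: u=1.348697  f(a)=+0.000e+00  f'(a)=-1.953e+00  a ← 40.176171 − (+0.000e+00/-1.953e+00) = 40.176171
converged: |Δa| < 1e-12 after 5 iterations
sag = a·(cosh(S/(2a)) − 1) = 40.176171·(cosh(1.348697) − 1) = 42.425685
T_max/T_min = cosh(S/(2a)) = 2.055991

a=40.176 sag=42.426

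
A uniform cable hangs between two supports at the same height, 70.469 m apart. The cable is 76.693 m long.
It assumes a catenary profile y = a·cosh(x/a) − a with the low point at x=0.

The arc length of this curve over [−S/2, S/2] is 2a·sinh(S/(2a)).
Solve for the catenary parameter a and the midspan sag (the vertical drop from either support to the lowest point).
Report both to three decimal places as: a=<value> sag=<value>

seed: a₀ = √(S³/(24(L−S))) = √(70.469³/(24·6.224)) = 48.401269
iter 1: u=0.727966  f(a)=+1.670e-01  f'(a)=-2.711e-01  a ← 48.401269 − (+1.670e-01/-2.711e-01) = 49.017384
iter 2: u=0.718816  f(a)=+3.242e-03  f'(a)=-2.606e-01  a ← 49.017384 − (+3.242e-03/-2.606e-01) = 49.029825
iter 3: u=0.718634  f(a)=+1.276e-06  f'(a)=-2.604e-01  a ← 49.029825 − (+1.276e-06/-2.604e-01) = 49.029829
iter 4: u=0.718634  f(a)=+1.990e-13  f'(a)=-2.604e-01  a ← 49.029829 − (+1.990e-13/-2.604e-01) = 49.029829
converged: |Δa| < 1e-12 after 4 iterations
sag = a·(cosh(S/(2a)) − 1) = 49.029829·(cosh(0.718634) − 1) = 13.214674
T_max/T_min = cosh(S/(2a)) = 1.269523

a=49.030 sag=13.215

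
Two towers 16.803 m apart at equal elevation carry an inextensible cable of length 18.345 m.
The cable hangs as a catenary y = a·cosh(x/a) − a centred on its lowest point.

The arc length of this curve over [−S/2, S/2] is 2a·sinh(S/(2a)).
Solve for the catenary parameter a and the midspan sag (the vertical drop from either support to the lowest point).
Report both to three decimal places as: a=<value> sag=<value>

a=11.475 sag=3.216

seed: a₀ = √(S³/(24(L−S))) = √(16.803³/(24·1.542)) = 11.322242
iter 1: u=0.742035  f(a)=+4.301e-02  f'(a)=-2.877e-01  a ← 11.322242 − (+4.301e-02/-2.877e-01) = 11.471760
iter 2: u=0.732364  f(a)=+8.669e-04  f'(a)=-2.762e-01  a ← 11.471760 − (+8.669e-04/-2.762e-01) = 11.474899
iter 3: u=0.732163  f(a)=+3.682e-07  f'(a)=-2.760e-01  a ← 11.474899 − (+3.682e-07/-2.760e-01) = 11.474900
iter 4: u=0.732163  f(a)=+6.395e-14  f'(a)=-2.760e-01  a ← 11.474900 − (+6.395e-14/-2.760e-01) = 11.474900
converged: |Δa| < 1e-12 after 4 iterations
sag = a·(cosh(S/(2a)) − 1) = 11.474900·(cosh(0.732163) − 1) = 3.215508
T_max/T_min = cosh(S/(2a)) = 1.280221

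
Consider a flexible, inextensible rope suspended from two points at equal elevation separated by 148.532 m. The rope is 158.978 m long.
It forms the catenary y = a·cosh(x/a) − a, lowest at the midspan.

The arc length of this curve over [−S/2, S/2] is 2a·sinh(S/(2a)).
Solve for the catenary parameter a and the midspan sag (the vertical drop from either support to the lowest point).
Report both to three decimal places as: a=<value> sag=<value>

seed: a₀ = √(S³/(24(L−S))) = √(148.532³/(24·10.446)) = 114.327159
iter 1: u=0.649592  f(a)=+2.226e-01  f'(a)=-1.906e-01  a ← 114.327159 − (+2.226e-01/-1.906e-01) = 115.495369
iter 2: u=0.643021  f(a)=+3.458e-03  f'(a)=-1.847e-01  a ← 115.495369 − (+3.458e-03/-1.847e-01) = 115.514094
iter 3: u=0.642917  f(a)=+8.637e-07  f'(a)=-1.846e-01  a ← 115.514094 − (+8.637e-07/-1.846e-01) = 115.514098
iter 4: u=0.642917  f(a)=+5.684e-14  f'(a)=-1.846e-01  a ← 115.514098 − (+5.684e-14/-1.846e-01) = 115.514098
converged: |Δa| < 1e-12 after 4 iterations
sag = a·(cosh(S/(2a)) − 1) = 115.514098·(cosh(0.642917) − 1) = 24.707184
T_max/T_min = cosh(S/(2a)) = 1.213889

a=115.514 sag=24.707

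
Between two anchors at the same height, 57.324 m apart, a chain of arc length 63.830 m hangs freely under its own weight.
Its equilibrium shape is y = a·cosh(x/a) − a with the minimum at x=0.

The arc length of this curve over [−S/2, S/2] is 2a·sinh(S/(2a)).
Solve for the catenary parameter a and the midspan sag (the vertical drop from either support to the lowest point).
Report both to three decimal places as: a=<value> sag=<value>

seed: a₀ = √(S³/(24(L−S))) = √(57.324³/(24·6.506)) = 34.732983
iter 1: u=0.825210  f(a)=+2.251e-01  f'(a)=-4.008e-01  a ← 34.732983 − (+2.251e-01/-4.008e-01) = 35.294767
iter 2: u=0.812075  f(a)=+5.579e-03  f'(a)=-3.811e-01  a ← 35.294767 − (+5.579e-03/-3.811e-01) = 35.309404
iter 3: u=0.811738  f(a)=+3.618e-06  f'(a)=-3.806e-01  a ← 35.309404 − (+3.618e-06/-3.806e-01) = 35.309414
iter 4: u=0.811738  f(a)=+1.535e-12  f'(a)=-3.806e-01  a ← 35.309414 − (+1.535e-12/-3.806e-01) = 35.309414
converged: |Δa| < 1e-12 after 4 iterations
sag = a·(cosh(S/(2a)) − 1) = 35.309414·(cosh(0.811738) − 1) = 12.285984
T_max/T_min = cosh(S/(2a)) = 1.347952

a=35.309 sag=12.286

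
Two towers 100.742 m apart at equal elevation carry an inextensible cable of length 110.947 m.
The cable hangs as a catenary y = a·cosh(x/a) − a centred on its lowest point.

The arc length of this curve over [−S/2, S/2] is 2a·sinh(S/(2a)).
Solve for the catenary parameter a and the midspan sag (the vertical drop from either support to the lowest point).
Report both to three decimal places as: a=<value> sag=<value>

a=65.570 sag=20.318

seed: a₀ = √(S³/(24(L−S))) = √(100.742³/(24·10.205)) = 64.610593
iter 1: u=0.779609  f(a)=+3.147e-01  f'(a)=-3.355e-01  a ← 64.610593 − (+3.147e-01/-3.355e-01) = 65.548412
iter 2: u=0.768455  f(a)=+6.982e-03  f'(a)=-3.208e-01  a ← 65.548412 − (+6.982e-03/-3.208e-01) = 65.570177
iter 3: u=0.768200  f(a)=+3.610e-06  f'(a)=-3.204e-01  a ← 65.570177 − (+3.610e-06/-3.204e-01) = 65.570188
iter 4: u=0.768200  f(a)=+9.805e-13  f'(a)=-3.204e-01  a ← 65.570188 − (+9.805e-13/-3.204e-01) = 65.570188
converged: |Δa| < 1e-12 after 4 iterations
sag = a·(cosh(S/(2a)) − 1) = 65.570188·(cosh(0.768200) − 1) = 20.317871
T_max/T_min = cosh(S/(2a)) = 1.309864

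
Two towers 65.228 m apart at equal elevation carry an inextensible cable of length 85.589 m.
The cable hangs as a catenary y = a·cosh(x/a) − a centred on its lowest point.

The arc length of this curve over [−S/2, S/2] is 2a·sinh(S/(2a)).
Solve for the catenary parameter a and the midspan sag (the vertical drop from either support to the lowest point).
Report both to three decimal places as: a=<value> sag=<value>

a=24.875 sag=24.624

seed: a₀ = √(S³/(24(L−S))) = √(65.228³/(24·20.361)) = 23.831201
iter 1: u=1.368542  f(a)=+1.994e+00  f'(a)=-2.051e+00  a ← 23.831201 − (+1.994e+00/-2.051e+00) = 24.803418
iter 2: u=1.314899  f(a)=+1.285e-01  f'(a)=-1.794e+00  a ← 24.803418 − (+1.285e-01/-1.794e+00) = 24.875039
iter 3: u=1.311114  f(a)=+6.152e-04  f'(a)=-1.777e+00  a ← 24.875039 − (+6.152e-04/-1.777e+00) = 24.875385
iter 4: u=1.311095  f(a)=+1.424e-08  f'(a)=-1.777e+00  a ← 24.875385 − (+1.424e-08/-1.777e+00) = 24.875385
iter 5: u=1.311095  f(a)=-1.421e-14  f'(a)=-1.777e+00  a ← 24.875385 − (-1.421e-14/-1.777e+00) = 24.875385
converged: |Δa| < 1e-12 after 5 iterations
sag = a·(cosh(S/(2a)) − 1) = 24.875385·(cosh(1.311095) − 1) = 24.623645
T_max/T_min = cosh(S/(2a)) = 1.989880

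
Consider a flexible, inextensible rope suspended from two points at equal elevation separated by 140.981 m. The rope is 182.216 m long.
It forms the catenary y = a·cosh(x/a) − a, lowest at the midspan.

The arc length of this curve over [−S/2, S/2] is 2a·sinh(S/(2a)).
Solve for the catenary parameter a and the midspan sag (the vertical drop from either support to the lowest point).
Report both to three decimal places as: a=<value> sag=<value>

seed: a₀ = √(S³/(24(L−S))) = √(140.981³/(24·41.235)) = 53.211103
iter 1: u=1.324733  f(a)=+3.773e+00  f'(a)=-1.839e+00  a ← 53.211103 − (+3.773e+00/-1.839e+00) = 55.262312
iter 2: u=1.275562  f(a)=+2.291e-01  f'(a)=-1.622e+00  a ← 55.262312 − (+2.291e-01/-1.622e+00) = 55.403566
iter 3: u=1.272310  f(a)=+9.660e-04  f'(a)=-1.609e+00  a ← 55.403566 − (+9.660e-04/-1.609e+00) = 55.404167
iter 4: u=1.272296  f(a)=+1.733e-08  f'(a)=-1.609e+00  a ← 55.404167 − (+1.733e-08/-1.609e+00) = 55.404167
iter 5: u=1.272296  f(a)=-2.842e-14  f'(a)=-1.609e+00  a ← 55.404167 − (-2.842e-14/-1.609e+00) = 55.404167
converged: |Δa| < 1e-12 after 5 iterations
sag = a·(cosh(S/(2a)) − 1) = 55.404167·(cosh(1.272296) − 1) = 51.227392
T_max/T_min = cosh(S/(2a)) = 1.924613

a=55.404 sag=51.227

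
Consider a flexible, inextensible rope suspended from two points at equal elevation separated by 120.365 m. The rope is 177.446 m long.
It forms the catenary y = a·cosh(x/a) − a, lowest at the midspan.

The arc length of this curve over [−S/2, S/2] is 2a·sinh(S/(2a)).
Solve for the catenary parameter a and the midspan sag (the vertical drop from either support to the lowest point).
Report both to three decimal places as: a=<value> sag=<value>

a=37.982 sag=58.529

seed: a₀ = √(S³/(24(L−S))) = √(120.365³/(24·57.081)) = 35.677870
iter 1: u=1.686830  f(a)=+8.693e+00  f'(a)=-4.208e+00  a ← 35.677870 − (+8.693e+00/-4.208e+00) = 37.743874
iter 2: u=1.594497  f(a)=+8.123e-01  f'(a)=-3.455e+00  a ← 37.743874 − (+8.123e-01/-3.455e+00) = 37.978979
iter 3: u=1.584627  f(a)=+8.707e-03  f'(a)=-3.381e+00  a ← 37.978979 − (+8.707e-03/-3.381e+00) = 37.981554
iter 4: u=1.584519  f(a)=+1.024e-06  f'(a)=-3.381e+00  a ← 37.981554 − (+1.024e-06/-3.381e+00) = 37.981554
iter 5: u=1.584519  f(a)=+0.000e+00  f'(a)=-3.381e+00  a ← 37.981554 − (+0.000e+00/-3.381e+00) = 37.981554
converged: |Δa| < 1e-12 after 5 iterations
sag = a·(cosh(S/(2a)) − 1) = 37.981554·(cosh(1.584519) − 1) = 58.529426
T_max/T_min = cosh(S/(2a)) = 2.540996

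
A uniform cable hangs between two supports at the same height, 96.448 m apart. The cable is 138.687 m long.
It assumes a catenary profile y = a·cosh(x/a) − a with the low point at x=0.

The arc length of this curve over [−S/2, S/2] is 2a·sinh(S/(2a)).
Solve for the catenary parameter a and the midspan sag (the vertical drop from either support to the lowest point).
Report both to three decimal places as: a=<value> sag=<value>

a=31.535 sag=44.642

seed: a₀ = √(S³/(24(L−S))) = √(96.448³/(24·42.239)) = 29.749345
iter 1: u=1.621010  f(a)=+5.910e+00  f'(a)=-3.659e+00  a ← 29.749345 − (+5.910e+00/-3.659e+00) = 31.364296
iter 2: u=1.537544  f(a)=+5.153e-01  f'(a)=-3.047e+00  a ← 31.364296 − (+5.153e-01/-3.047e+00) = 31.533448
iter 3: u=1.529297  f(a)=+4.746e-03  f'(a)=-2.991e+00  a ← 31.533448 − (+4.746e-03/-2.991e+00) = 31.535035
iter 4: u=1.529220  f(a)=+4.107e-07  f'(a)=-2.990e+00  a ← 31.535035 − (+4.107e-07/-2.990e+00) = 31.535035
iter 5: u=1.529220  f(a)=+0.000e+00  f'(a)=-2.990e+00  a ← 31.535035 − (+0.000e+00/-2.990e+00) = 31.535035
converged: |Δa| < 1e-12 after 5 iterations
sag = a·(cosh(S/(2a)) − 1) = 31.535035·(cosh(1.529220) − 1) = 44.642255
T_max/T_min = cosh(S/(2a)) = 2.415640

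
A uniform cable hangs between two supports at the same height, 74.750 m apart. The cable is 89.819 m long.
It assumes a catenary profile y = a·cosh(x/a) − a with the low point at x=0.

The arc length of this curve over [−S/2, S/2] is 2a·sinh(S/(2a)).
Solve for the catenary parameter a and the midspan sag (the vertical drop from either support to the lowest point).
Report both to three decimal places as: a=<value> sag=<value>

seed: a₀ = √(S³/(24(L−S))) = √(74.750³/(24·15.069)) = 33.983567
iter 1: u=1.099796  f(a)=+9.380e-01  f'(a)=-9.988e-01  a ← 33.983567 − (+9.380e-01/-9.988e-01) = 34.922677
iter 2: u=1.070221  f(a)=+4.029e-02  f'(a)=-9.147e-01  a ← 34.922677 − (+4.029e-02/-9.147e-01) = 34.966722
iter 3: u=1.068873  f(a)=+8.171e-05  f'(a)=-9.110e-01  a ← 34.966722 − (+8.171e-05/-9.110e-01) = 34.966812
iter 4: u=1.068871  f(a)=+3.376e-10  f'(a)=-9.110e-01  a ← 34.966812 − (+3.376e-10/-9.110e-01) = 34.966812
iter 5: u=1.068871  f(a)=+0.000e+00  f'(a)=-9.110e-01  a ← 34.966812 − (+0.000e+00/-9.110e-01) = 34.966812
converged: |Δa| < 1e-12 after 5 iterations
sag = a·(cosh(S/(2a)) − 1) = 34.966812·(cosh(1.068871) − 1) = 21.950155
T_max/T_min = cosh(S/(2a)) = 1.627743

a=34.967 sag=21.950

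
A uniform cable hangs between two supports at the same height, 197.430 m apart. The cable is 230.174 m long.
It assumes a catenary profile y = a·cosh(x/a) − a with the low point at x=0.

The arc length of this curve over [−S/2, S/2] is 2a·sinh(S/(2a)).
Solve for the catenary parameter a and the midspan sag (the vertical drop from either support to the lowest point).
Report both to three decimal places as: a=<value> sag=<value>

seed: a₀ = √(S³/(24(L−S))) = √(197.430³/(24·32.744)) = 98.957390
iter 1: u=0.997551  f(a)=+1.668e+00  f'(a)=-7.300e-01  a ← 98.957390 − (+1.668e+00/-7.300e-01) = 101.242715
iter 2: u=0.975033  f(a)=+5.954e-02  f'(a)=-6.787e-01  a ← 101.242715 − (+5.954e-02/-6.787e-01) = 101.330438
iter 3: u=0.974189  f(a)=+8.206e-05  f'(a)=-6.769e-01  a ← 101.330438 − (+8.206e-05/-6.769e-01) = 101.330560
iter 4: u=0.974188  f(a)=+1.563e-10  f'(a)=-6.769e-01  a ← 101.330560 − (+1.563e-10/-6.769e-01) = 101.330560
iter 5: u=0.974188  f(a)=+2.842e-14  f'(a)=-6.769e-01  a ← 101.330560 − (+2.842e-14/-6.769e-01) = 101.330560
converged: |Δa| < 1e-12 after 5 iterations
sag = a·(cosh(S/(2a)) − 1) = 101.330560·(cosh(0.974188) − 1) = 52.008607
T_max/T_min = cosh(S/(2a)) = 1.513257

a=101.331 sag=52.009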